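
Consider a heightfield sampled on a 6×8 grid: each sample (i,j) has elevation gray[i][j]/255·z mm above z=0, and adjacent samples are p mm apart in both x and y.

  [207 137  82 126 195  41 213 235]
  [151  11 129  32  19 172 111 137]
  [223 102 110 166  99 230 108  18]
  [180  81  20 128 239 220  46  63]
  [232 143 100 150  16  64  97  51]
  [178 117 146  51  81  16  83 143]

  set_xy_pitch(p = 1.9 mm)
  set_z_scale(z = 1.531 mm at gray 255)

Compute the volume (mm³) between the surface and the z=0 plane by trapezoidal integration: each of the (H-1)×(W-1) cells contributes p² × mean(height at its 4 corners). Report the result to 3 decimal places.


height_mm = gray/255 × 1.531; cell vol = 1.9² × mean(4 corners)
unit = 1.9² × 1.531 / (4×255) = 0.00541854 mm³ per gray-sum
row 0: Σ corner-gray over 7 cells = 3266  → 17.6969
row 1: Σ corner-gray over 7 cells = 3107  → 16.8354
row 2: Σ corner-gray over 7 cells = 3582  → 19.4092
row 3: Σ corner-gray over 7 cells = 3134  → 16.9817
row 4: Σ corner-gray over 7 cells = 2732  → 14.8034
Σ rows: total corner-gray = 15821  → 85.7267 mm³

85.727


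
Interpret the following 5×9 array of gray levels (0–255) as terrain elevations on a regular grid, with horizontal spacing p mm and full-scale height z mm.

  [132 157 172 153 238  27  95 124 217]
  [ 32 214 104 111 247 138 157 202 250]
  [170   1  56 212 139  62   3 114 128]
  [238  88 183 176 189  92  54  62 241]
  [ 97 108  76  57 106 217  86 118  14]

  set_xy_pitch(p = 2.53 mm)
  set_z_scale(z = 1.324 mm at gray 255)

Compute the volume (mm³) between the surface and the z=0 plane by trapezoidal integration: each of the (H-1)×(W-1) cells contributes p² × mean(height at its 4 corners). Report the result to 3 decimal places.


136.776

height_mm = gray/255 × 1.324; cell vol = 2.53² × mean(4 corners)
unit = 2.53² × 1.324 / (4×255) = 0.00830862 mm³ per gray-sum
row 0: Σ corner-gray over 8 cells = 4909  → 40.7870
row 1: Σ corner-gray over 8 cells = 4100  → 34.0653
row 2: Σ corner-gray over 8 cells = 3639  → 30.2351
row 3: Σ corner-gray over 8 cells = 3814  → 31.6891
Σ rows: total corner-gray = 16462  → 136.7765 mm³


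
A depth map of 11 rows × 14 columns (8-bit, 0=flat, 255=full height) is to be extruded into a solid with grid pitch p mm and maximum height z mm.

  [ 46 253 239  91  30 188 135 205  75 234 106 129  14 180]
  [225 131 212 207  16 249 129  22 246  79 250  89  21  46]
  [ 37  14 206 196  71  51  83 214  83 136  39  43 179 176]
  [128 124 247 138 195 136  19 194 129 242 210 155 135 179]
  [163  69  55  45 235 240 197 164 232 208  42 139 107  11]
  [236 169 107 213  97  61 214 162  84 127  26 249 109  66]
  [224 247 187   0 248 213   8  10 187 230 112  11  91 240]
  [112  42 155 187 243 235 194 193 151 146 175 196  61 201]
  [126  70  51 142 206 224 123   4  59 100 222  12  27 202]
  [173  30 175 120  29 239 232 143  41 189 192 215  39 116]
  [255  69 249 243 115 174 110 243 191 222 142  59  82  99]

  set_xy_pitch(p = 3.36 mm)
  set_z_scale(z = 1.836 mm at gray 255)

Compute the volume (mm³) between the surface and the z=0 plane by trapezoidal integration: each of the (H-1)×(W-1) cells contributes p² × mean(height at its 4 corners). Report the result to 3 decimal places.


1456.751

height_mm = gray/255 × 1.836; cell vol = 3.36² × mean(4 corners)
unit = 3.36² × 1.836 / (4×255) = 0.0203213 mm³ per gray-sum
row 0: Σ corner-gray over 13 cells = 7197  → 146.2523
row 1: Σ corner-gray over 13 cells = 6416  → 130.3813
row 2: Σ corner-gray over 13 cells = 6998  → 142.2083
row 3: Σ corner-gray over 13 cells = 7795  → 158.4044
row 4: Σ corner-gray over 13 cells = 7178  → 145.8661
row 5: Σ corner-gray over 13 cells = 7090  → 144.0779
row 6: Σ corner-gray over 13 cells = 7821  → 158.9327
row 7: Σ corner-gray over 13 cells = 7077  → 143.8137
row 8: Σ corner-gray over 13 cells = 6385  → 129.7514
row 9: Σ corner-gray over 13 cells = 7729  → 157.0632
Σ rows: total corner-gray = 71686  → 1456.7513 mm³


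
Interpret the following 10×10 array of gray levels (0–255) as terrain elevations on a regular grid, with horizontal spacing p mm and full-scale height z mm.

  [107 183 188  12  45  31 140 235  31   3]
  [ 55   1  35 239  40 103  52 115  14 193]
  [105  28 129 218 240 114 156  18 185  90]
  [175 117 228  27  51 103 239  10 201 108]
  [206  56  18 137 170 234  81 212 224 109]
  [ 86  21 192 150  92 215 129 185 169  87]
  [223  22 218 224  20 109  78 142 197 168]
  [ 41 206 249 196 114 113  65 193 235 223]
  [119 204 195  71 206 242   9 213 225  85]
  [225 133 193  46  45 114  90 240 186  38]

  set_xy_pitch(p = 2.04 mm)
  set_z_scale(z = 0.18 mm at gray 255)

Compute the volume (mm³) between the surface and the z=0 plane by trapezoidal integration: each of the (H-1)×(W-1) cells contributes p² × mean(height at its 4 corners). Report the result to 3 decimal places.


31.667

height_mm = gray/255 × 0.18; cell vol = 2.04² × mean(4 corners)
unit = 2.04² × 0.18 / (4×255) = 0.0007344 mm³ per gray-sum
row 0: Σ corner-gray over 9 cells = 3286  → 2.4132
row 1: Σ corner-gray over 9 cells = 3817  → 2.8032
row 2: Σ corner-gray over 9 cells = 4606  → 3.3826
row 3: Σ corner-gray over 9 cells = 4814  → 3.5354
row 4: Σ corner-gray over 9 cells = 5058  → 3.7146
row 5: Σ corner-gray over 9 cells = 4890  → 3.5912
row 6: Σ corner-gray over 9 cells = 5417  → 3.9782
row 7: Σ corner-gray over 9 cells = 5940  → 4.3623
row 8: Σ corner-gray over 9 cells = 5291  → 3.8857
Σ rows: total corner-gray = 43119  → 31.6666 mm³


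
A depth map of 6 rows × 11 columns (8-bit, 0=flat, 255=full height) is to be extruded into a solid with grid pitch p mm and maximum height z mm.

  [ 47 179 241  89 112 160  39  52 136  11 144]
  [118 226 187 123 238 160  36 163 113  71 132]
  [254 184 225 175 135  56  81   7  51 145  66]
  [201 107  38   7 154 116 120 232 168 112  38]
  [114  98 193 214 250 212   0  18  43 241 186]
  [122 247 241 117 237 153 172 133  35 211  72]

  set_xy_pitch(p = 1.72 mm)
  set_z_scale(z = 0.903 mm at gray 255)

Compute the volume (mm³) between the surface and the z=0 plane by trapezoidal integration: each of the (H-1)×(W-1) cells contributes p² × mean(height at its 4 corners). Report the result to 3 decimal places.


height_mm = gray/255 × 0.903; cell vol = 1.72² × mean(4 corners)
unit = 1.72² × 0.903 / (4×255) = 0.00261905 mm³ per gray-sum
row 0: Σ corner-gray over 10 cells = 5113  → 13.3912
row 1: Σ corner-gray over 10 cells = 5322  → 13.9386
row 2: Σ corner-gray over 10 cells = 4785  → 12.5322
row 3: Σ corner-gray over 10 cells = 5185  → 13.5798
row 4: Σ corner-gray over 10 cells = 6124  → 16.0391
Σ rows: total corner-gray = 26529  → 69.4809 mm³

69.481


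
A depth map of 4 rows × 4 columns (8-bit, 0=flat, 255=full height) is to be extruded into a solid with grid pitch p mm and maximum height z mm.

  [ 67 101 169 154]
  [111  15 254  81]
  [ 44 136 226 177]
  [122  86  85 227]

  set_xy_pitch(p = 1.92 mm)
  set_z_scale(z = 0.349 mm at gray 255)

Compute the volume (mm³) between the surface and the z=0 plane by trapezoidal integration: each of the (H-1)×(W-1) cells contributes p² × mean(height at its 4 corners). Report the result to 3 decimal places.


6.057

height_mm = gray/255 × 0.349; cell vol = 1.92² × mean(4 corners)
unit = 1.92² × 0.349 / (4×255) = 0.00126133 mm³ per gray-sum
row 0: Σ corner-gray over 3 cells = 1491  → 1.8806
row 1: Σ corner-gray over 3 cells = 1675  → 2.1127
row 2: Σ corner-gray over 3 cells = 1636  → 2.0635
Σ rows: total corner-gray = 4802  → 6.0569 mm³


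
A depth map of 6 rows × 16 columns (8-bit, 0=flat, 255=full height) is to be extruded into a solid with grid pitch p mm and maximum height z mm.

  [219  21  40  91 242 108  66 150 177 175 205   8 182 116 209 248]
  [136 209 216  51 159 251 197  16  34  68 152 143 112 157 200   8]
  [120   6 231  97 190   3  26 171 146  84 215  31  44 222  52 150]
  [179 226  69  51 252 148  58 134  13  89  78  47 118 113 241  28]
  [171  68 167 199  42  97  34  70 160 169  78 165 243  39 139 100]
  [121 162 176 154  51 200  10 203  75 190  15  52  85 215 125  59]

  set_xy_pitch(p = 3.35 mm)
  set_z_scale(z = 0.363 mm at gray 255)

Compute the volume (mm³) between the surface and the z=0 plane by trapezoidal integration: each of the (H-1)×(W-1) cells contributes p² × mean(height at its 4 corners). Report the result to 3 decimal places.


146.164

height_mm = gray/255 × 0.363; cell vol = 3.35² × mean(4 corners)
unit = 3.35² × 0.363 / (4×255) = 0.00399389 mm³ per gray-sum
row 0: Σ corner-gray over 15 cells = 8121  → 32.4344
row 1: Σ corner-gray over 15 cells = 7380  → 29.4749
row 2: Σ corner-gray over 15 cells = 6787  → 27.1065
row 3: Σ corner-gray over 15 cells = 7092  → 28.3247
row 4: Σ corner-gray over 15 cells = 7217  → 28.8239
Σ rows: total corner-gray = 36597  → 146.1644 mm³


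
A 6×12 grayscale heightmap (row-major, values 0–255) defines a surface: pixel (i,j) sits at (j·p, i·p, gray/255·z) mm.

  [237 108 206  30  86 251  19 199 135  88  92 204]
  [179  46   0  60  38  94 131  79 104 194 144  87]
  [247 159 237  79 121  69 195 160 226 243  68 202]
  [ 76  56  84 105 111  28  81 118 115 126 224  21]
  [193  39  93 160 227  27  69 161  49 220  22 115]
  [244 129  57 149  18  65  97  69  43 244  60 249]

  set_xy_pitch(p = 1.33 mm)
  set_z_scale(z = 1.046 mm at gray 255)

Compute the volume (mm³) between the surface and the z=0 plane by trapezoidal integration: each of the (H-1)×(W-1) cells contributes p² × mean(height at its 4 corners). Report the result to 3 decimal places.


46.641

height_mm = gray/255 × 1.046; cell vol = 1.33² × mean(4 corners)
unit = 1.33² × 1.046 / (4×255) = 0.00181399 mm³ per gray-sum
row 0: Σ corner-gray over 11 cells = 4915  → 8.9158
row 1: Σ corner-gray over 11 cells = 5609  → 10.1747
row 2: Σ corner-gray over 11 cells = 5756  → 10.4413
row 3: Σ corner-gray over 11 cells = 4635  → 8.4078
row 4: Σ corner-gray over 11 cells = 4797  → 8.7017
Σ rows: total corner-gray = 25712  → 46.6413 mm³


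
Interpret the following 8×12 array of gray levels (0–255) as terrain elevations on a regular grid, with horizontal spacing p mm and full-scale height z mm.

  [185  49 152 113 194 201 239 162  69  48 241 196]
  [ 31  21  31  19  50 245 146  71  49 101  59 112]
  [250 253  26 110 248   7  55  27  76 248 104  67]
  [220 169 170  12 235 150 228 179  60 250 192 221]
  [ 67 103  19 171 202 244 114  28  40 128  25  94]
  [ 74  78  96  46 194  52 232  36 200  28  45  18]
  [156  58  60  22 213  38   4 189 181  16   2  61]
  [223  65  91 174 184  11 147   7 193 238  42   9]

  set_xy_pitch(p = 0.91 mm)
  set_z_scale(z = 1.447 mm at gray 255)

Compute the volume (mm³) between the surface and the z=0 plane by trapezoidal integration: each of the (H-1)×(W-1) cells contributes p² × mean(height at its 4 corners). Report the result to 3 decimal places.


height_mm = gray/255 × 1.447; cell vol = 0.91² × mean(4 corners)
unit = 0.91² × 1.447 / (4×255) = 0.00117477 mm³ per gray-sum
row 0: Σ corner-gray over 11 cells = 5044  → 5.9255
row 1: Σ corner-gray over 11 cells = 4352  → 5.1126
row 2: Σ corner-gray over 11 cells = 6356  → 7.4668
row 3: Σ corner-gray over 11 cells = 6040  → 7.0956
row 4: Σ corner-gray over 11 cells = 4415  → 5.1866
row 5: Σ corner-gray over 11 cells = 3889  → 4.5687
row 6: Σ corner-gray over 11 cells = 4319  → 5.0738
Σ rows: total corner-gray = 34415  → 40.4296 mm³

40.430


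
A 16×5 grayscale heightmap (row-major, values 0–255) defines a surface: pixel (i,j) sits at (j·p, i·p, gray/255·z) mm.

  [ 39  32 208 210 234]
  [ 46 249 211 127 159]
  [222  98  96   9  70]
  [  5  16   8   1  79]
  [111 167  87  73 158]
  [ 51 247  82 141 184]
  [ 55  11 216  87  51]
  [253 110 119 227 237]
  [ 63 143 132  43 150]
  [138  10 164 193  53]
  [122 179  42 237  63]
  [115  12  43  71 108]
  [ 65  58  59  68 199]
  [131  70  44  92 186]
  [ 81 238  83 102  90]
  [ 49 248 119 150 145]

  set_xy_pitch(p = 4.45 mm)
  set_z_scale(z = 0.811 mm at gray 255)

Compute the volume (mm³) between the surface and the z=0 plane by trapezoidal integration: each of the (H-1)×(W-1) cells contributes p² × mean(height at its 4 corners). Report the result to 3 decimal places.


421.193

height_mm = gray/255 × 0.811; cell vol = 4.45² × mean(4 corners)
unit = 4.45² × 0.811 / (4×255) = 0.0157449 mm³ per gray-sum
row 0: Σ corner-gray over 4 cells = 2552  → 40.1811
row 1: Σ corner-gray over 4 cells = 2077  → 32.7022
row 2: Σ corner-gray over 4 cells = 832  → 13.0998
row 3: Σ corner-gray over 4 cells = 1057  → 16.6424
row 4: Σ corner-gray over 4 cells = 2098  → 33.0329
row 5: Σ corner-gray over 4 cells = 1909  → 30.0571
row 6: Σ corner-gray over 4 cells = 2136  → 33.6312
row 7: Σ corner-gray over 4 cells = 2251  → 35.4418
row 8: Σ corner-gray over 4 cells = 1774  → 27.9315
row 9: Σ corner-gray over 4 cells = 2026  → 31.8992
row 10: Σ corner-gray over 4 cells = 1576  → 24.8140
row 11: Σ corner-gray over 4 cells = 1109  → 17.4611
row 12: Σ corner-gray over 4 cells = 1363  → 21.4603
row 13: Σ corner-gray over 4 cells = 1746  → 27.4906
row 14: Σ corner-gray over 4 cells = 2245  → 35.3474
Σ rows: total corner-gray = 26751  → 421.1926 mm³


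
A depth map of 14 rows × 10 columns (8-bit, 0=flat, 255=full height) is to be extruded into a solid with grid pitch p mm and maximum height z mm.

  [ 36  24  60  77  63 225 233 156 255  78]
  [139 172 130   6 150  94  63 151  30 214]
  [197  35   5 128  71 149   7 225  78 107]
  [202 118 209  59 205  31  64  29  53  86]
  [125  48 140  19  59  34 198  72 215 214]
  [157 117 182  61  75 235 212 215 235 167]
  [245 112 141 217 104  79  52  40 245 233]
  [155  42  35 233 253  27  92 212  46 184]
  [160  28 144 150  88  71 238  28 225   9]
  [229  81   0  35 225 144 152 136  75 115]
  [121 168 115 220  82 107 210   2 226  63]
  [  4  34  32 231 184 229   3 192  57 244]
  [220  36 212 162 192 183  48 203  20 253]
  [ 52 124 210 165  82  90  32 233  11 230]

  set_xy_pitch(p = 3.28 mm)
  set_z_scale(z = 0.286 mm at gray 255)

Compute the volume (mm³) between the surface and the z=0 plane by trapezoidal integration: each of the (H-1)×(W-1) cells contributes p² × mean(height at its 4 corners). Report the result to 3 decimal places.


172.759

height_mm = gray/255 × 0.286; cell vol = 3.28² × mean(4 corners)
unit = 3.28² × 0.286 / (4×255) = 0.00301657 mm³ per gray-sum
row 0: Σ corner-gray over 9 cells = 4245  → 12.8053
row 1: Σ corner-gray over 9 cells = 3645  → 10.9954
row 2: Σ corner-gray over 9 cells = 3524  → 10.6304
row 3: Σ corner-gray over 9 cells = 3733  → 11.2609
row 4: Σ corner-gray over 9 cells = 4897  → 14.7721
row 5: Σ corner-gray over 9 cells = 5446  → 16.4282
row 6: Σ corner-gray over 9 cells = 4677  → 14.1085
row 7: Σ corner-gray over 9 cells = 4332  → 13.0678
row 8: Σ corner-gray over 9 cells = 4153  → 12.5278
row 9: Σ corner-gray over 9 cells = 4484  → 13.5263
row 10: Σ corner-gray over 9 cells = 4616  → 13.9245
row 11: Σ corner-gray over 9 cells = 4757  → 14.3498
row 12: Σ corner-gray over 9 cells = 4761  → 14.3619
Σ rows: total corner-gray = 57270  → 172.7590 mm³


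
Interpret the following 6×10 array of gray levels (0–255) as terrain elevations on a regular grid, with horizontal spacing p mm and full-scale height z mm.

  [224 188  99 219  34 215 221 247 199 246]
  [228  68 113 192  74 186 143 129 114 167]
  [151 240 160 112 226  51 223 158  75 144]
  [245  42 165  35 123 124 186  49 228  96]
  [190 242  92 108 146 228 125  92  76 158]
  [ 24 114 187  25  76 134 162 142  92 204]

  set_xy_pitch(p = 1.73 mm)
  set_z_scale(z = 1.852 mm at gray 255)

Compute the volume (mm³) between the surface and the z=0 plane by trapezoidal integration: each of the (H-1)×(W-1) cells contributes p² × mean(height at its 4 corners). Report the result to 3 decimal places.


138.376

height_mm = gray/255 × 1.852; cell vol = 1.73² × mean(4 corners)
unit = 1.73² × 1.852 / (4×255) = 0.00543417 mm³ per gray-sum
row 0: Σ corner-gray over 9 cells = 5747  → 31.2302
row 1: Σ corner-gray over 9 cells = 5218  → 28.3555
row 2: Σ corner-gray over 9 cells = 5030  → 27.3339
row 3: Σ corner-gray over 9 cells = 4811  → 26.1438
row 4: Σ corner-gray over 9 cells = 4658  → 25.3124
Σ rows: total corner-gray = 25464  → 138.3756 mm³


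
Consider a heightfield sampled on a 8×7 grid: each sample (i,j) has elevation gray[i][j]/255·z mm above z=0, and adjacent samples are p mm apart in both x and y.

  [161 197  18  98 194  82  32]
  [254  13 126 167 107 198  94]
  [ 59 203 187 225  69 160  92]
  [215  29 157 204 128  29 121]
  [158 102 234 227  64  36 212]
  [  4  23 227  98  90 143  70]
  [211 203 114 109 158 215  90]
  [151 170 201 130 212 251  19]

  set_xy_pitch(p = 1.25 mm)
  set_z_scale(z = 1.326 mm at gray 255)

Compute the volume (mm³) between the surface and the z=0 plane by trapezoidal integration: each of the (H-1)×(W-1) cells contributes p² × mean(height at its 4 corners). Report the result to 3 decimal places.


46.331

height_mm = gray/255 × 1.326; cell vol = 1.25² × mean(4 corners)
unit = 1.25² × 1.326 / (4×255) = 0.00203125 mm³ per gray-sum
row 0: Σ corner-gray over 6 cells = 2941  → 5.9739
row 1: Σ corner-gray over 6 cells = 3409  → 6.9245
row 2: Σ corner-gray over 6 cells = 3269  → 6.6402
row 3: Σ corner-gray over 6 cells = 3126  → 6.3497
row 4: Σ corner-gray over 6 cells = 2932  → 5.9556
row 5: Σ corner-gray over 6 cells = 3135  → 6.3680
row 6: Σ corner-gray over 6 cells = 3997  → 8.1189
Σ rows: total corner-gray = 22809  → 46.3308 mm³


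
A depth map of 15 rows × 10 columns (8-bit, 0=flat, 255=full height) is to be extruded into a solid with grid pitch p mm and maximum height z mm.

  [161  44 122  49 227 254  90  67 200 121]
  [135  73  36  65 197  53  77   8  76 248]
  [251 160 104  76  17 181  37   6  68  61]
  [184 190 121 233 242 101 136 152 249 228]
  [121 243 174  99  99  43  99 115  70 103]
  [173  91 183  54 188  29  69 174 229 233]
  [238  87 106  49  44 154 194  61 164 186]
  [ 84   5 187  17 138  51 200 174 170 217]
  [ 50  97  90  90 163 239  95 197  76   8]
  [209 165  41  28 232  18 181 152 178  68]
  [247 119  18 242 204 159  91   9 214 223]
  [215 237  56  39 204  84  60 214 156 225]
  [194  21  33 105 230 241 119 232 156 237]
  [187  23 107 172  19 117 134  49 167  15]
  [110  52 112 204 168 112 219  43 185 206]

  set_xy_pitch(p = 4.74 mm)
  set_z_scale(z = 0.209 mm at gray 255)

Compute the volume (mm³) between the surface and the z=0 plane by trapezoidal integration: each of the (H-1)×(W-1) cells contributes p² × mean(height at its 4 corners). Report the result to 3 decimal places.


292.507

height_mm = gray/255 × 0.209; cell vol = 4.74² × mean(4 corners)
unit = 4.74² × 0.209 / (4×255) = 0.00460366 mm³ per gray-sum
row 0: Σ corner-gray over 9 cells = 3941  → 18.1430
row 1: Σ corner-gray over 9 cells = 3163  → 14.5614
row 2: Σ corner-gray over 9 cells = 4870  → 22.4198
row 3: Σ corner-gray over 9 cells = 5368  → 24.7124
row 4: Σ corner-gray over 9 cells = 4548  → 20.9374
row 5: Σ corner-gray over 9 cells = 4582  → 21.0939
row 6: Σ corner-gray over 9 cells = 4327  → 19.9200
row 7: Σ corner-gray over 9 cells = 4337  → 19.9661
row 8: Σ corner-gray over 9 cells = 4419  → 20.3436
row 9: Σ corner-gray over 9 cells = 4849  → 22.3231
row 10: Σ corner-gray over 9 cells = 5122  → 23.5799
row 11: Σ corner-gray over 9 cells = 5245  → 24.1462
row 12: Σ corner-gray over 9 cells = 4483  → 20.6382
row 13: Σ corner-gray over 9 cells = 4284  → 19.7221
Σ rows: total corner-gray = 63538  → 292.5071 mm³


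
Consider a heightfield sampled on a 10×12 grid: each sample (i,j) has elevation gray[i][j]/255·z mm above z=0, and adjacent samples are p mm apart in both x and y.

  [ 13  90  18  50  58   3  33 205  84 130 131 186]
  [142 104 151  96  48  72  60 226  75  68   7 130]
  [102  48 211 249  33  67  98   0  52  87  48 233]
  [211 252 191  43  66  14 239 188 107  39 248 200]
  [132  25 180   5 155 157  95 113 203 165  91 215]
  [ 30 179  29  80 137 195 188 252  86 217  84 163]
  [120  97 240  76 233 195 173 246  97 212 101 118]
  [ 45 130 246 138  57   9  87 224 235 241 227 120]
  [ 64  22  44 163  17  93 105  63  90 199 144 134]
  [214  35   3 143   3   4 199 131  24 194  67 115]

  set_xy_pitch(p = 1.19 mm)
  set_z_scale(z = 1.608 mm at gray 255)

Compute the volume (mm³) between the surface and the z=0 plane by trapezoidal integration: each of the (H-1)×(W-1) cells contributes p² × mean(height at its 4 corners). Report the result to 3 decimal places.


107.523

height_mm = gray/255 × 1.608; cell vol = 1.19² × mean(4 corners)
unit = 1.19² × 1.608 / (4×255) = 0.00223244 mm³ per gray-sum
row 0: Σ corner-gray over 11 cells = 3889  → 8.6820
row 1: Σ corner-gray over 11 cells = 4207  → 9.3919
row 2: Σ corner-gray over 11 cells = 5306  → 11.8453
row 3: Σ corner-gray over 11 cells = 5910  → 13.1937
row 4: Σ corner-gray over 11 cells = 5812  → 12.9749
row 5: Σ corner-gray over 11 cells = 6665  → 14.8792
row 6: Σ corner-gray over 11 cells = 6931  → 15.4730
row 7: Σ corner-gray over 11 cells = 5431  → 12.1244
row 8: Σ corner-gray over 11 cells = 4013  → 8.9588
Σ rows: total corner-gray = 48164  → 107.5232 mm³


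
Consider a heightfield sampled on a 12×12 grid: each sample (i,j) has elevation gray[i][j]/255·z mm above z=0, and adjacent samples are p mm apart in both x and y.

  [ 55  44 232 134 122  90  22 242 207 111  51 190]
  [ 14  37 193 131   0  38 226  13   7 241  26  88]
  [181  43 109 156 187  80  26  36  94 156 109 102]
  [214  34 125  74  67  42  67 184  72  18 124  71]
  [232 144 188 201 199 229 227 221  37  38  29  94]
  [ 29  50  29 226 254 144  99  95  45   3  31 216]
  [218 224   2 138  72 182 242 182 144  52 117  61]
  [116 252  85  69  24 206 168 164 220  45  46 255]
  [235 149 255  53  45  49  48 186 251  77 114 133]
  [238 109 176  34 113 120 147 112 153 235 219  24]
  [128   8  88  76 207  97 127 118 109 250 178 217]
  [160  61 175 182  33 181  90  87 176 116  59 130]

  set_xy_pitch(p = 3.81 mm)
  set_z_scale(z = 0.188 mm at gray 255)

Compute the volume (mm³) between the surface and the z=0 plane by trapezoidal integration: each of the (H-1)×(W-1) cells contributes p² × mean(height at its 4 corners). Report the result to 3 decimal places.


height_mm = gray/255 × 0.188; cell vol = 3.81² × mean(4 corners)
unit = 3.81² × 0.188 / (4×255) = 0.00267552 mm³ per gray-sum
row 0: Σ corner-gray over 11 cells = 4681  → 12.5241
row 1: Σ corner-gray over 11 cells = 4201  → 11.2398
row 2: Σ corner-gray over 11 cells = 4174  → 11.1676
row 3: Σ corner-gray over 11 cells = 5251  → 14.0491
row 4: Σ corner-gray over 11 cells = 5549  → 14.8464
row 5: Σ corner-gray over 11 cells = 5186  → 13.8752
row 6: Σ corner-gray over 11 cells = 5918  → 15.8337
row 7: Σ corner-gray over 11 cells = 5751  → 15.3869
row 8: Σ corner-gray over 11 cells = 5920  → 15.8391
row 9: Σ corner-gray over 11 cells = 5959  → 15.9434
row 10: Σ corner-gray over 11 cells = 5471  → 14.6378
Σ rows: total corner-gray = 58061  → 155.3432 mm³

155.343


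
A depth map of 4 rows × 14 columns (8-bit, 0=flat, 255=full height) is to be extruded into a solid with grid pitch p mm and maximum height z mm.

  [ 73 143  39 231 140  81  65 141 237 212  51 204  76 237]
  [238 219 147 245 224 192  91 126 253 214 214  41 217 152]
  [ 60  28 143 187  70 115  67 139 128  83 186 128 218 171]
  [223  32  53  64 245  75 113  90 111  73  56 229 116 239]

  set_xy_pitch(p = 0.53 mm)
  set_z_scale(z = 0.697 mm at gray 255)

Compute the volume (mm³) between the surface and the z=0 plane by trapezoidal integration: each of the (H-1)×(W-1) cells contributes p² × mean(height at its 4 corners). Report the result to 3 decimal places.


4.313

height_mm = gray/255 × 0.697; cell vol = 0.53² × mean(4 corners)
unit = 0.53² × 0.697 / (4×255) = 0.000191948 mm³ per gray-sum
row 0: Σ corner-gray over 13 cells = 8306  → 1.5943
row 1: Σ corner-gray over 13 cells = 7971  → 1.5300
row 2: Σ corner-gray over 13 cells = 6191  → 1.1884
Σ rows: total corner-gray = 22468  → 4.3127 mm³


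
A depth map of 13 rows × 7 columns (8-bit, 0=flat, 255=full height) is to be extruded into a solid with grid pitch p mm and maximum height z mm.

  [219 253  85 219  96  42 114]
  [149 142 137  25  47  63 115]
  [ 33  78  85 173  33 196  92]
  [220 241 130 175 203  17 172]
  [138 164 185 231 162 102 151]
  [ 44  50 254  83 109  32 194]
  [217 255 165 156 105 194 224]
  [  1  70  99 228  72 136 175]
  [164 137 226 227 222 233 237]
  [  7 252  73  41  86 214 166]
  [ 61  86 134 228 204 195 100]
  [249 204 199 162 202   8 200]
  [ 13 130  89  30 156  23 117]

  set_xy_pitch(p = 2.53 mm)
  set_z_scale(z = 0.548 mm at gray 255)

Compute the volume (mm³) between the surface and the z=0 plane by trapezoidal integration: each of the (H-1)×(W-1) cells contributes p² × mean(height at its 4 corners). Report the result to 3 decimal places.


139.782

height_mm = gray/255 × 0.548; cell vol = 2.53² × mean(4 corners)
unit = 2.53² × 0.548 / (4×255) = 0.00343891 mm³ per gray-sum
row 0: Σ corner-gray over 6 cells = 2815  → 9.6805
row 1: Σ corner-gray over 6 cells = 2347  → 8.0711
row 2: Σ corner-gray over 6 cells = 3179  → 10.9323
row 3: Σ corner-gray over 6 cells = 3901  → 13.4152
row 4: Σ corner-gray over 6 cells = 3271  → 11.2487
row 5: Σ corner-gray over 6 cells = 3485  → 11.9846
row 6: Σ corner-gray over 6 cells = 3577  → 12.3010
row 7: Σ corner-gray over 6 cells = 3877  → 13.3327
row 8: Σ corner-gray over 6 cells = 3996  → 13.7419
row 9: Σ corner-gray over 6 cells = 3360  → 11.5548
row 10: Σ corner-gray over 6 cells = 3854  → 13.2536
row 11: Σ corner-gray over 6 cells = 2985  → 10.2652
Σ rows: total corner-gray = 40647  → 139.7816 mm³


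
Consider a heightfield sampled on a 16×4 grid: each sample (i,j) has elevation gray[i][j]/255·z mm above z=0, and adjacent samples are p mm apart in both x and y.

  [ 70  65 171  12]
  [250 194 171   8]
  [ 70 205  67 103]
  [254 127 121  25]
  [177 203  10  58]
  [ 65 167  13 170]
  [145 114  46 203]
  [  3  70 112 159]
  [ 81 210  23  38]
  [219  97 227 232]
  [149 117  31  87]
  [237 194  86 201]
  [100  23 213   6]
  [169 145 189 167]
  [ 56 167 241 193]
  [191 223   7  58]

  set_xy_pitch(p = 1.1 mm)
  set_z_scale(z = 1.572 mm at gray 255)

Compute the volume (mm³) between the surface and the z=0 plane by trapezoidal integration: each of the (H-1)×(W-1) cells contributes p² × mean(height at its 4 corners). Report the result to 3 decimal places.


42.602

height_mm = gray/255 × 1.572; cell vol = 1.1² × mean(4 corners)
unit = 1.1² × 1.572 / (4×255) = 0.00186482 mm³ per gray-sum
row 0: Σ corner-gray over 3 cells = 1542  → 2.8756
row 1: Σ corner-gray over 3 cells = 1705  → 3.1795
row 2: Σ corner-gray over 3 cells = 1492  → 2.7823
row 3: Σ corner-gray over 3 cells = 1436  → 2.6779
row 4: Σ corner-gray over 3 cells = 1256  → 2.3422
row 5: Σ corner-gray over 3 cells = 1263  → 2.3553
row 6: Σ corner-gray over 3 cells = 1194  → 2.2266
row 7: Σ corner-gray over 3 cells = 1111  → 2.0718
row 8: Σ corner-gray over 3 cells = 1684  → 3.1404
row 9: Σ corner-gray over 3 cells = 1631  → 3.0415
row 10: Σ corner-gray over 3 cells = 1530  → 2.8532
row 11: Σ corner-gray over 3 cells = 1576  → 2.9390
row 12: Σ corner-gray over 3 cells = 1582  → 2.9502
row 13: Σ corner-gray over 3 cells = 2069  → 3.8583
row 14: Σ corner-gray over 3 cells = 1774  → 3.3082
Σ rows: total corner-gray = 22845  → 42.6019 mm³


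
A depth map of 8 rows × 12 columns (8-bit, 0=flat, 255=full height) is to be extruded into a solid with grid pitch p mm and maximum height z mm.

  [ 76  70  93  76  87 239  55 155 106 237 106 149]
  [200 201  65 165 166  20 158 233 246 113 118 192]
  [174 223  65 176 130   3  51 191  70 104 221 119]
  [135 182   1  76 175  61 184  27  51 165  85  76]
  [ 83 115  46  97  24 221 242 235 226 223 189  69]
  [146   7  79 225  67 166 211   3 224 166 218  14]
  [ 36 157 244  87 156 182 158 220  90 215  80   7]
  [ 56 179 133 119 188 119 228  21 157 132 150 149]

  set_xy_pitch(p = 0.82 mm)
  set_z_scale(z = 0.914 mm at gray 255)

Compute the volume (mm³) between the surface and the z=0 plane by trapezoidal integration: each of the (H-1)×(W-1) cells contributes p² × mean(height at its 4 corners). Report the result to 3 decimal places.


24.961

height_mm = gray/255 × 0.914; cell vol = 0.82² × mean(4 corners)
unit = 0.82² × 0.914 / (4×255) = 0.000602523 mm³ per gray-sum
row 0: Σ corner-gray over 11 cells = 6035  → 3.6362
row 1: Σ corner-gray over 11 cells = 6123  → 3.6892
row 2: Σ corner-gray over 11 cells = 4986  → 3.0042
row 3: Σ corner-gray over 11 cells = 5613  → 3.3820
row 4: Σ corner-gray over 11 cells = 6280  → 3.7838
row 5: Σ corner-gray over 11 cells = 6113  → 3.6832
row 6: Σ corner-gray over 11 cells = 6278  → 3.7826
Σ rows: total corner-gray = 41428  → 24.9613 mm³


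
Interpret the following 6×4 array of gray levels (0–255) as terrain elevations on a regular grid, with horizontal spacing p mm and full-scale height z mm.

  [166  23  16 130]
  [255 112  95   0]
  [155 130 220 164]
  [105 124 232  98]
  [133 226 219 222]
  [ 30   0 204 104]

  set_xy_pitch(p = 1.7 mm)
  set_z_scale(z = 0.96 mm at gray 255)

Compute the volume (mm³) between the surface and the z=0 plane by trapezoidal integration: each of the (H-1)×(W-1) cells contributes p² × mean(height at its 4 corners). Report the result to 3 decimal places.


height_mm = gray/255 × 0.96; cell vol = 1.7² × mean(4 corners)
unit = 1.7² × 0.96 / (4×255) = 0.00272 mm³ per gray-sum
row 0: Σ corner-gray over 3 cells = 1043  → 2.8370
row 1: Σ corner-gray over 3 cells = 1688  → 4.5914
row 2: Σ corner-gray over 3 cells = 1934  → 5.2605
row 3: Σ corner-gray over 3 cells = 2160  → 5.8752
row 4: Σ corner-gray over 3 cells = 1787  → 4.8606
Σ rows: total corner-gray = 8612  → 23.4246 mm³

23.425


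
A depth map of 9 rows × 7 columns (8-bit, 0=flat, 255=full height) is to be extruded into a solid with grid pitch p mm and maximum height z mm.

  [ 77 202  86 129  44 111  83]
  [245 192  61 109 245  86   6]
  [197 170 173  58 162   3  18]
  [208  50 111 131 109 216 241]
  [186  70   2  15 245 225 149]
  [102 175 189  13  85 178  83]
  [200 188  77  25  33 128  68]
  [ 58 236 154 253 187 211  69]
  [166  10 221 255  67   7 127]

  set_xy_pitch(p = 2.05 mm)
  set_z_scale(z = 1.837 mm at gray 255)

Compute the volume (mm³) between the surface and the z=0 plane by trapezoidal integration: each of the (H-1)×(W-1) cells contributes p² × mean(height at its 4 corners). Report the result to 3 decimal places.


height_mm = gray/255 × 1.837; cell vol = 2.05² × mean(4 corners)
unit = 2.05² × 1.837 / (4×255) = 0.00756862 mm³ per gray-sum
row 0: Σ corner-gray over 6 cells = 2941  → 22.2593
row 1: Σ corner-gray over 6 cells = 2984  → 22.5848
row 2: Σ corner-gray over 6 cells = 3030  → 22.9329
row 3: Σ corner-gray over 6 cells = 3132  → 23.7049
row 4: Σ corner-gray over 6 cells = 2914  → 22.0550
row 5: Σ corner-gray over 6 cells = 2635  → 19.9433
row 6: Σ corner-gray over 6 cells = 3379  → 25.5744
row 7: Σ corner-gray over 6 cells = 3622  → 27.4135
Σ rows: total corner-gray = 24637  → 186.4681 mm³

186.468


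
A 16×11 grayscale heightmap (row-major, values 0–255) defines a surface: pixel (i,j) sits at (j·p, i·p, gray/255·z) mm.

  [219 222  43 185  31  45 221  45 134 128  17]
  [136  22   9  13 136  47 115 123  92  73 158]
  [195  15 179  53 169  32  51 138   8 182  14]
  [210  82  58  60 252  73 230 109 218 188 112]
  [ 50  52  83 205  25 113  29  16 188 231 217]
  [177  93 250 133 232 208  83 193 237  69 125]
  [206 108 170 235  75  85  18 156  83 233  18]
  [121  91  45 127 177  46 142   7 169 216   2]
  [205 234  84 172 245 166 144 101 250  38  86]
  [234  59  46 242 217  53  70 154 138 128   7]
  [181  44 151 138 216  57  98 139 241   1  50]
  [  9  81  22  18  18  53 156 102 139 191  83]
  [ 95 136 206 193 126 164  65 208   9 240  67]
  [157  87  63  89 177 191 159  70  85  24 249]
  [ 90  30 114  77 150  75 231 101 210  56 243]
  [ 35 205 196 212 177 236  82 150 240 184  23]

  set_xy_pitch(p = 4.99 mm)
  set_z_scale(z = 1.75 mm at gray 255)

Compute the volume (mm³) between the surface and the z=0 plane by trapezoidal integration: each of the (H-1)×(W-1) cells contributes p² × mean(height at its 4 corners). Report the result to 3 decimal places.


3124.084

height_mm = gray/255 × 1.75; cell vol = 4.99² × mean(4 corners)
unit = 4.99² × 1.75 / (4×255) = 0.0427208 mm³ per gray-sum
row 0: Σ corner-gray over 10 cells = 3898  → 166.5255
row 1: Σ corner-gray over 10 cells = 3417  → 145.9768
row 2: Σ corner-gray over 10 cells = 4725  → 201.8556
row 3: Σ corner-gray over 10 cells = 5013  → 214.1592
row 4: Σ corner-gray over 10 cells = 5449  → 232.7854
row 5: Σ corner-gray over 10 cells = 5848  → 249.8310
row 6: Σ corner-gray over 10 cells = 4713  → 201.3429
row 7: Σ corner-gray over 10 cells = 5322  → 227.3599
row 8: Σ corner-gray over 10 cells = 5614  → 239.8343
row 9: Σ corner-gray over 10 cells = 4856  → 207.4520
row 10: Σ corner-gray over 10 cells = 4053  → 173.1472
row 11: Σ corner-gray over 10 cells = 4508  → 192.5852
row 12: Σ corner-gray over 10 cells = 5152  → 220.0974
row 13: Σ corner-gray over 10 cells = 4717  → 201.5138
row 14: Σ corner-gray over 10 cells = 5843  → 249.6174
Σ rows: total corner-gray = 73128  → 3124.0837 mm³


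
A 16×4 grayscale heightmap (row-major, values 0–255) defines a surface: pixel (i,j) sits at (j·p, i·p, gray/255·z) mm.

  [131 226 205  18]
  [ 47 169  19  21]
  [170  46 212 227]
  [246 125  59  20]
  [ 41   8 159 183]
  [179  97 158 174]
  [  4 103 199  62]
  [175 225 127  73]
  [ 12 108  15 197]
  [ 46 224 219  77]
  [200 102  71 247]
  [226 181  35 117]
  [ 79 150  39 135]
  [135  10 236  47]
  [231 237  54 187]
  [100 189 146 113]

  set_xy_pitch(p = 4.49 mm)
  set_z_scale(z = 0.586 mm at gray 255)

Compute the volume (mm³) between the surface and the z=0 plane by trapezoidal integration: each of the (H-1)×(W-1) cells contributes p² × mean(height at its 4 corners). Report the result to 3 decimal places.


height_mm = gray/255 × 0.586; cell vol = 4.49² × mean(4 corners)
unit = 4.49² × 0.586 / (4×255) = 0.0115822 mm³ per gray-sum
row 0: Σ corner-gray over 3 cells = 1455  → 16.8521
row 1: Σ corner-gray over 3 cells = 1357  → 15.7170
row 2: Σ corner-gray over 3 cells = 1547  → 17.9176
row 3: Σ corner-gray over 3 cells = 1192  → 13.8060
row 4: Σ corner-gray over 3 cells = 1421  → 16.4583
row 5: Σ corner-gray over 3 cells = 1533  → 17.7555
row 6: Σ corner-gray over 3 cells = 1622  → 18.7863
row 7: Σ corner-gray over 3 cells = 1407  → 16.2961
row 8: Σ corner-gray over 3 cells = 1464  → 16.9563
row 9: Σ corner-gray over 3 cells = 1802  → 20.8711
row 10: Σ corner-gray over 3 cells = 1568  → 18.1609
row 11: Σ corner-gray over 3 cells = 1367  → 15.8328
row 12: Σ corner-gray over 3 cells = 1266  → 14.6630
row 13: Σ corner-gray over 3 cells = 1674  → 19.3886
row 14: Σ corner-gray over 3 cells = 1883  → 21.8092
Σ rows: total corner-gray = 22558  → 261.2707 mm³

261.271


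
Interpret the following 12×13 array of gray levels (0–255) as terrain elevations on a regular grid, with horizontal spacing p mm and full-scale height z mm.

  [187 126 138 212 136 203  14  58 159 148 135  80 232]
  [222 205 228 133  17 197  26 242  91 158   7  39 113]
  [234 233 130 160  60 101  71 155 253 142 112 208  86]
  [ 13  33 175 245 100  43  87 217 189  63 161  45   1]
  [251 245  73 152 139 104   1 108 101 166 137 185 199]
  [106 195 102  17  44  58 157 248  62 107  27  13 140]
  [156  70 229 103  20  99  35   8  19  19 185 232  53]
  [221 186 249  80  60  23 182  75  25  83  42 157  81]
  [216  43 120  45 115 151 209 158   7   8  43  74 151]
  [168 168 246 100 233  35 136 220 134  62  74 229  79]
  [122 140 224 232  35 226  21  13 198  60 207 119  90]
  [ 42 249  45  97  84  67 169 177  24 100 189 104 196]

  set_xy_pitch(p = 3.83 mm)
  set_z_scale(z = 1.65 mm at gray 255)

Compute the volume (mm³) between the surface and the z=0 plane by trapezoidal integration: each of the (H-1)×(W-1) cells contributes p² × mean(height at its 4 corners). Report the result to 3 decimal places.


height_mm = gray/255 × 1.65; cell vol = 3.83² × mean(4 corners)
unit = 3.83² × 1.65 / (4×255) = 0.0237291 mm³ per gray-sum
row 0: Σ corner-gray over 12 cells = 6258  → 148.4967
row 1: Σ corner-gray over 12 cells = 6591  → 156.3985
row 2: Σ corner-gray over 12 cells = 6300  → 149.4933
row 3: Σ corner-gray over 12 cells = 6002  → 142.4221
row 4: Σ corner-gray over 12 cells = 5578  → 132.3609
row 5: Σ corner-gray over 12 cells = 4553  → 108.0386
row 6: Σ corner-gray over 12 cells = 4873  → 115.6319
row 7: Σ corner-gray over 12 cells = 4939  → 117.1980
row 8: Σ corner-gray over 12 cells = 5834  → 138.4356
row 9: Σ corner-gray over 12 cells = 6683  → 158.5816
row 10: Σ corner-gray over 12 cells = 6010  → 142.6119
Σ rows: total corner-gray = 63621  → 1509.6693 mm³

1509.669


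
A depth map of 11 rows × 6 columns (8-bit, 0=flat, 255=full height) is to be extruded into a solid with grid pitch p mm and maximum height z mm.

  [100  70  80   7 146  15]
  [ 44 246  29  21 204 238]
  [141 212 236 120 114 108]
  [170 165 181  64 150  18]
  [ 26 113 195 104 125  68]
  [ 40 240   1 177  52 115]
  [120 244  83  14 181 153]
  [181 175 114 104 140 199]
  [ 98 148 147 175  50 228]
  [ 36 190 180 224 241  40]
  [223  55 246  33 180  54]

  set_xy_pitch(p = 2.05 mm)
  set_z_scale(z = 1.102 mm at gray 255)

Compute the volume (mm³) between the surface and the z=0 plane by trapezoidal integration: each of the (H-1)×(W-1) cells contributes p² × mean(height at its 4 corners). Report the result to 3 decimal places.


121.264

height_mm = gray/255 × 1.102; cell vol = 2.05² × mean(4 corners)
unit = 2.05² × 1.102 / (4×255) = 0.00454035 mm³ per gray-sum
row 0: Σ corner-gray over 5 cells = 2003  → 9.0943
row 1: Σ corner-gray over 5 cells = 2895  → 13.1443
row 2: Σ corner-gray over 5 cells = 2921  → 13.2624
row 3: Σ corner-gray over 5 cells = 2476  → 11.2419
row 4: Σ corner-gray over 5 cells = 2263  → 10.2748
row 5: Σ corner-gray over 5 cells = 2412  → 10.9513
row 6: Σ corner-gray over 5 cells = 2763  → 12.5450
row 7: Σ corner-gray over 5 cells = 2812  → 12.7675
row 8: Σ corner-gray over 5 cells = 3112  → 14.1296
row 9: Σ corner-gray over 5 cells = 3051  → 13.8526
Σ rows: total corner-gray = 26708  → 121.2636 mm³


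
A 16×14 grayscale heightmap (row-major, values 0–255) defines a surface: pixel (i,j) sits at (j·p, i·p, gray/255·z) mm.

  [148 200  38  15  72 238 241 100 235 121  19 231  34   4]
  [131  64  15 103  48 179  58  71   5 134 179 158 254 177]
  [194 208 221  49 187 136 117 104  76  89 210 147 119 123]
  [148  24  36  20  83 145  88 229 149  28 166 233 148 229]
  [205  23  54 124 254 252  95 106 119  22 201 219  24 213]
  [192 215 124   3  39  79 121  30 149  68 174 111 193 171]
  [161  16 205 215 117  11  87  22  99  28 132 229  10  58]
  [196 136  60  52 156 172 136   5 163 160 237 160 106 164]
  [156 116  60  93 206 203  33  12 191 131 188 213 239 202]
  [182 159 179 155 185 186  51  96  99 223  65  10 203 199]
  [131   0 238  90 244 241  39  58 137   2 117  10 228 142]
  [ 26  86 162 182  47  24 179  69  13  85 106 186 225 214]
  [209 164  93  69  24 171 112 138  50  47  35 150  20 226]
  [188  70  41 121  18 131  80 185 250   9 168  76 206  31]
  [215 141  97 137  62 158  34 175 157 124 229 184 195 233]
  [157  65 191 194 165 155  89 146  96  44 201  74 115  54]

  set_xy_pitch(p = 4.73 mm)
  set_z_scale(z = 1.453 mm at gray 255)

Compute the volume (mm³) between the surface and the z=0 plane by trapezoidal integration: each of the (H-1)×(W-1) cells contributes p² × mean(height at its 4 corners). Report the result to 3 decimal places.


3055.257

height_mm = gray/255 × 1.453; cell vol = 4.73² × mean(4 corners)
unit = 4.73² × 1.453 / (4×255) = 0.0318704 mm³ per gray-sum
row 0: Σ corner-gray over 13 cells = 6084  → 193.8996
row 1: Σ corner-gray over 13 cells = 6487  → 206.7434
row 2: Σ corner-gray over 13 cells = 6718  → 214.1055
row 3: Σ corner-gray over 13 cells = 6479  → 206.4884
row 4: Σ corner-gray over 13 cells = 6379  → 203.3014
row 5: Σ corner-gray over 13 cells = 5536  → 176.4346
row 6: Σ corner-gray over 13 cells = 6007  → 191.4456
row 7: Σ corner-gray over 13 cells = 7174  → 228.6384
row 8: Σ corner-gray over 13 cells = 7331  → 233.6420
row 9: Σ corner-gray over 13 cells = 6684  → 213.0219
row 10: Σ corner-gray over 13 cells = 6049  → 192.7841
row 11: Σ corner-gray over 13 cells = 5549  → 176.8489
row 12: Σ corner-gray over 13 cells = 5510  → 175.6060
row 13: Σ corner-gray over 13 cells = 6763  → 215.5396
row 14: Σ corner-gray over 13 cells = 7115  → 226.7580
Σ rows: total corner-gray = 95865  → 3055.2574 mm³
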